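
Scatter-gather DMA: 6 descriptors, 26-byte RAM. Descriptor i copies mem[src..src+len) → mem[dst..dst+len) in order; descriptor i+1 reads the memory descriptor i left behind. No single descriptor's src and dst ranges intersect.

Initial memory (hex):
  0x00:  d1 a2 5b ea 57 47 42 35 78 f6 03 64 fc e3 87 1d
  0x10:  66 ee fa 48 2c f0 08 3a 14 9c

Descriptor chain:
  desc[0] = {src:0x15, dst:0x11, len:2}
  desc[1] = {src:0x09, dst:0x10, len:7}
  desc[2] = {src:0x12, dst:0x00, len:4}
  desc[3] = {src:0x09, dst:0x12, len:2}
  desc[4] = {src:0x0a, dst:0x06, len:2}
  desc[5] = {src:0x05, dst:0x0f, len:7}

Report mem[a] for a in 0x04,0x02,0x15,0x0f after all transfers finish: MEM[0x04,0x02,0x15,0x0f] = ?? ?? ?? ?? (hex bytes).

MEM[0x04,0x02,0x15,0x0f] = 57 e3 64 47

  after D0: wrote 2B at 0x11 = f008
  after D1: wrote 7B at 0x10 = f60364fce3871d
  after D2: wrote 4B at 0x00 = 64fce387
  after D3: wrote 2B at 0x12 = f603
  after D4: wrote 2B at 0x06 = 0364
  after D5: wrote 7B at 0x0f = 47036478f60364
query mem[0x04]=0x57, mem[0x02]=0xe3, mem[0x15]=0x64, mem[0x0f]=0x47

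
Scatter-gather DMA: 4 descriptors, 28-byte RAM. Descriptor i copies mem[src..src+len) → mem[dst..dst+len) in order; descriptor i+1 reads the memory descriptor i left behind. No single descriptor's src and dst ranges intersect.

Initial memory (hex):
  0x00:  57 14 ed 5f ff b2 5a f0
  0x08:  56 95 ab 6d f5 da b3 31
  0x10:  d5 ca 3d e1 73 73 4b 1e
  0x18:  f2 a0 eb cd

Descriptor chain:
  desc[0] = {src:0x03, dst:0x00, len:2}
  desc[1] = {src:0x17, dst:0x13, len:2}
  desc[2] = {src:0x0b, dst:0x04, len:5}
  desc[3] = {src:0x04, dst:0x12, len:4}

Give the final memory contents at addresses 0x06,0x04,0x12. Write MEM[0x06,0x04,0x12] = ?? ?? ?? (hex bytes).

MEM[0x06,0x04,0x12] = da 6d 6d

#0 dst[0x00+2] := {0x5f,0xff}
#1 dst[0x13+2] := {0x1e,0xf2}
#2 dst[0x04+5] := {0x6d,0xf5,0xda,0xb3,0x31}
#3 dst[0x12+4] := {0x6d,0xf5,0xda,0xb3}
query mem[0x06]=0xda, mem[0x04]=0x6d, mem[0x12]=0x6d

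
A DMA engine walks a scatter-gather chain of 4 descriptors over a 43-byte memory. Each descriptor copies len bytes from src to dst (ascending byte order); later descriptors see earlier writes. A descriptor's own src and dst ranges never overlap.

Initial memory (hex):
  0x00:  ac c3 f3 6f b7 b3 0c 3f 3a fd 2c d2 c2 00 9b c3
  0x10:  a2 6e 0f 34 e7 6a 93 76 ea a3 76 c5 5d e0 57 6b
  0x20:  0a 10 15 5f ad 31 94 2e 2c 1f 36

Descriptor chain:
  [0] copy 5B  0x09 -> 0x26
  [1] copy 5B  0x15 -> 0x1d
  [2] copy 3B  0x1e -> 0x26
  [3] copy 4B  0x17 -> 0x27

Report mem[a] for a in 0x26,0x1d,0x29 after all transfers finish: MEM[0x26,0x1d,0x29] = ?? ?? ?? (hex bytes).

MEM[0x26,0x1d,0x29] = 93 6a a3

[0] 0x09->0x26 len=5 : fd 2c d2 c2 00
[1] 0x15->0x1d len=5 : 6a 93 76 ea a3
[2] 0x1e->0x26 len=3 : 93 76 ea
[3] 0x17->0x27 len=4 : 76 ea a3 76
query mem[0x26]=0x93, mem[0x1d]=0x6a, mem[0x29]=0xa3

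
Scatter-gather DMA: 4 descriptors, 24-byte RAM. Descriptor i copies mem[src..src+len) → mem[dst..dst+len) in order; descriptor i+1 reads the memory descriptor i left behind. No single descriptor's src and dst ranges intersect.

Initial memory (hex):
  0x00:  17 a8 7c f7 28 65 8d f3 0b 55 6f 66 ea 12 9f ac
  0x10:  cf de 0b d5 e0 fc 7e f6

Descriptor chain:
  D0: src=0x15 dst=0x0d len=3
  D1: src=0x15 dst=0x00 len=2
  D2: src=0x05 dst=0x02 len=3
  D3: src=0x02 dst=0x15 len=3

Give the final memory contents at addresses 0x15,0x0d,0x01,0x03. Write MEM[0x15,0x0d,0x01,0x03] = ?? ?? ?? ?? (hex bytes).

MEM[0x15,0x0d,0x01,0x03] = 65 fc 7e 8d

[0] 0x15->0x0d len=3 : fc 7e f6
[1] 0x15->0x00 len=2 : fc 7e
[2] 0x05->0x02 len=3 : 65 8d f3
[3] 0x02->0x15 len=3 : 65 8d f3
query mem[0x15]=0x65, mem[0x0d]=0xfc, mem[0x01]=0x7e, mem[0x03]=0x8d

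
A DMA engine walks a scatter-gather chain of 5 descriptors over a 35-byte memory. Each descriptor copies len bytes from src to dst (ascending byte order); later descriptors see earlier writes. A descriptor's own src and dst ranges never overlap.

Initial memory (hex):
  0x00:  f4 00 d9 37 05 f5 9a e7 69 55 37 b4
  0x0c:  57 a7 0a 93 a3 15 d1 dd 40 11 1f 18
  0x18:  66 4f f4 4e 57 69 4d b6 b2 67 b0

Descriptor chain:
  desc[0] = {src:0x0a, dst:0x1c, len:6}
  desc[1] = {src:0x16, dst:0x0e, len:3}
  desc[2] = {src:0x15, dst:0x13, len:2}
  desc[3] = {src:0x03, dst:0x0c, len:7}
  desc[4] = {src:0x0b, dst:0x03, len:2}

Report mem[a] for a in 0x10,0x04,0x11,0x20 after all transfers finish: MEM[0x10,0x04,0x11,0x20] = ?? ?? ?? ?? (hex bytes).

MEM[0x10,0x04,0x11,0x20] = e7 37 69 0a

#0 dst[0x1c+6] := {0x37,0xb4,0x57,0xa7,0x0a,0x93}
#1 dst[0x0e+3] := {0x1f,0x18,0x66}
#2 dst[0x13+2] := {0x11,0x1f}
#3 dst[0x0c+7] := {0x37,0x05,0xf5,0x9a,0xe7,0x69,0x55}
#4 dst[0x03+2] := {0xb4,0x37}
query mem[0x10]=0xe7, mem[0x04]=0x37, mem[0x11]=0x69, mem[0x20]=0x0a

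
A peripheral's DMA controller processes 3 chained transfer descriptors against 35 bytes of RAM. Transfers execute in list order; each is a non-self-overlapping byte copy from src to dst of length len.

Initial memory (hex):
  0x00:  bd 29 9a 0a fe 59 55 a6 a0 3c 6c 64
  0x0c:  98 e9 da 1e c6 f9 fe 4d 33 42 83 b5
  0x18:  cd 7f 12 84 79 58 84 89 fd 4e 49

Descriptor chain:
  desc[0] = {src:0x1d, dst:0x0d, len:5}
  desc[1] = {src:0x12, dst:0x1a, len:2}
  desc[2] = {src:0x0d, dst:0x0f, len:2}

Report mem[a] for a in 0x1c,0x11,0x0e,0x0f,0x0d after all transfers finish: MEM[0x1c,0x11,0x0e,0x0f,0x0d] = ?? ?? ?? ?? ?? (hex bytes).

MEM[0x1c,0x11,0x0e,0x0f,0x0d] = 79 4e 84 58 58

  after D0: wrote 5B at 0x0d = 588489fd4e
  after D1: wrote 2B at 0x1a = fe4d
  after D2: wrote 2B at 0x0f = 5884
query mem[0x1c]=0x79, mem[0x11]=0x4e, mem[0x0e]=0x84, mem[0x0f]=0x58, mem[0x0d]=0x58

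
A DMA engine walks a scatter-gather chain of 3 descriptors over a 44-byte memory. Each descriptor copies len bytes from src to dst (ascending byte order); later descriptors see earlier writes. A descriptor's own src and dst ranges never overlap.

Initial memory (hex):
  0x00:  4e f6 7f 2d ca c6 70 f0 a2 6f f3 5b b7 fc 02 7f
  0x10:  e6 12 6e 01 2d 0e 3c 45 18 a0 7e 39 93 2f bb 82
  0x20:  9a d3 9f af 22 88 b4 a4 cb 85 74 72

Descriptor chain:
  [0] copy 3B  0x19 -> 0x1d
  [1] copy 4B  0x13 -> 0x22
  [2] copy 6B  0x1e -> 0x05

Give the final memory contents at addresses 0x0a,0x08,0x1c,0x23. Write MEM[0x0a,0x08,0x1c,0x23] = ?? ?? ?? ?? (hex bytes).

[0] 0x19->0x1d len=3 : a0 7e 39
[1] 0x13->0x22 len=4 : 01 2d 0e 3c
[2] 0x1e->0x05 len=6 : 7e 39 9a d3 01 2d
query mem[0x0a]=0x2d, mem[0x08]=0xd3, mem[0x1c]=0x93, mem[0x23]=0x2d

MEM[0x0a,0x08,0x1c,0x23] = 2d d3 93 2d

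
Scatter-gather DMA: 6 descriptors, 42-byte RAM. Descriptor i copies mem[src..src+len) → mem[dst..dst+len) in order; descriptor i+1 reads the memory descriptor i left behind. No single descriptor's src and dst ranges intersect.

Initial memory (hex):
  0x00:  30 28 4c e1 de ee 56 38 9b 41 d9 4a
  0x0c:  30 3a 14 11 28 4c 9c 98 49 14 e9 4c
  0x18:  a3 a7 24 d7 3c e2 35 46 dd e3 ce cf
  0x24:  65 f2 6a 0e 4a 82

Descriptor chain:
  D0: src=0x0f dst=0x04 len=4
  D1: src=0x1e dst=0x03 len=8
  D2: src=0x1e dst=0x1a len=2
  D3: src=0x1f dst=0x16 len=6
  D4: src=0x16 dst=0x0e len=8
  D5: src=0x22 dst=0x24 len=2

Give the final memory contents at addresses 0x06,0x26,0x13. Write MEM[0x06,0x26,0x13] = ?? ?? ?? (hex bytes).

[0] 0x0f->0x04 len=4 : 11 28 4c 9c
[1] 0x1e->0x03 len=8 : 35 46 dd e3 ce cf 65 f2
[2] 0x1e->0x1a len=2 : 35 46
[3] 0x1f->0x16 len=6 : 46 dd e3 ce cf 65
[4] 0x16->0x0e len=8 : 46 dd e3 ce cf 65 3c e2
[5] 0x22->0x24 len=2 : ce cf
query mem[0x06]=0xe3, mem[0x26]=0x6a, mem[0x13]=0x65

MEM[0x06,0x26,0x13] = e3 6a 65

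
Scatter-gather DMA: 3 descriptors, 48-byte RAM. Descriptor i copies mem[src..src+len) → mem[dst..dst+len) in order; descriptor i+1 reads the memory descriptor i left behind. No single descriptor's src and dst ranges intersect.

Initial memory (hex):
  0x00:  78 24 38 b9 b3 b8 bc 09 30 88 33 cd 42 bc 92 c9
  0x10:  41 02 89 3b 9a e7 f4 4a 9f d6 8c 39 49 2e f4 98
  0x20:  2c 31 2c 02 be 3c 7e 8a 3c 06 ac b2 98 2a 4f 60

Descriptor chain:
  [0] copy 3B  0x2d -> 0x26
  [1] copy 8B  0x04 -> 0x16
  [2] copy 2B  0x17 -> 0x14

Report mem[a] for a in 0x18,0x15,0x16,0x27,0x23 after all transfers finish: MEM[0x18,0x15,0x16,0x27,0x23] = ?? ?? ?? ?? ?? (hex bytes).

D0: mem[0x26..0x28] <- [2a 4f 60]
D1: mem[0x16..0x1d] <- [b3 b8 bc 09 30 88 33 cd]
D2: mem[0x14..0x15] <- [b8 bc]
query mem[0x18]=0xbc, mem[0x15]=0xbc, mem[0x16]=0xb3, mem[0x27]=0x4f, mem[0x23]=0x02

MEM[0x18,0x15,0x16,0x27,0x23] = bc bc b3 4f 02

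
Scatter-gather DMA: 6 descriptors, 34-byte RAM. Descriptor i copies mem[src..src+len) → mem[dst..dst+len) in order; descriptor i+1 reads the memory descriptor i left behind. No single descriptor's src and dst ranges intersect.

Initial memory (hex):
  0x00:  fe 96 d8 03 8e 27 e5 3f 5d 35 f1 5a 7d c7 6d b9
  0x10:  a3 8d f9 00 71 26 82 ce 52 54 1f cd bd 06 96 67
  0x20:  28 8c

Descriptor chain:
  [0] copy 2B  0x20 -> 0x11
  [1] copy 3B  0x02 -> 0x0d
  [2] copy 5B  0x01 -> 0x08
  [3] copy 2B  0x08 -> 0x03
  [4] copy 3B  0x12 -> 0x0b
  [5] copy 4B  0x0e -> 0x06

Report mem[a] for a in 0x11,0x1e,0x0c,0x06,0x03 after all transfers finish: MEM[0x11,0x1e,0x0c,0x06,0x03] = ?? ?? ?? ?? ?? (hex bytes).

MEM[0x11,0x1e,0x0c,0x06,0x03] = 28 96 00 03 96

  after D0: wrote 2B at 0x11 = 288c
  after D1: wrote 3B at 0x0d = d8038e
  after D2: wrote 5B at 0x08 = 96d8038e27
  after D3: wrote 2B at 0x03 = 96d8
  after D4: wrote 3B at 0x0b = 8c0071
  after D5: wrote 4B at 0x06 = 038ea328
query mem[0x11]=0x28, mem[0x1e]=0x96, mem[0x0c]=0x00, mem[0x06]=0x03, mem[0x03]=0x96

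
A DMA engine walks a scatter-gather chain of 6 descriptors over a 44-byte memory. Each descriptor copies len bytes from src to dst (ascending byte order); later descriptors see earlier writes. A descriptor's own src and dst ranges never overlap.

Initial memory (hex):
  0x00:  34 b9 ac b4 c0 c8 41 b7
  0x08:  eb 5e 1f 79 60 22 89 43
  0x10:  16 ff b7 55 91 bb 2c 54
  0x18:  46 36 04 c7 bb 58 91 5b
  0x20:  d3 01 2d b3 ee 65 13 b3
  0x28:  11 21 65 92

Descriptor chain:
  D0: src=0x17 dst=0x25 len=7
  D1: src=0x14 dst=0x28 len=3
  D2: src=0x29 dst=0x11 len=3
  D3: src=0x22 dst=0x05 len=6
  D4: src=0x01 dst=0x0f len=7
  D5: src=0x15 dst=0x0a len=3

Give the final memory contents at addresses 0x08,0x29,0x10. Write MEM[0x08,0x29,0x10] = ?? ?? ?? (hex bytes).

#0 dst[0x25+7] := {0x54,0x46,0x36,0x04,0xc7,0xbb,0x58}
#1 dst[0x28+3] := {0x91,0xbb,0x2c}
#2 dst[0x11+3] := {0xbb,0x2c,0x58}
#3 dst[0x05+6] := {0x2d,0xb3,0xee,0x54,0x46,0x36}
#4 dst[0x0f+7] := {0xb9,0xac,0xb4,0xc0,0x2d,0xb3,0xee}
#5 dst[0x0a+3] := {0xee,0x2c,0x54}
query mem[0x08]=0x54, mem[0x29]=0xbb, mem[0x10]=0xac

MEM[0x08,0x29,0x10] = 54 bb ac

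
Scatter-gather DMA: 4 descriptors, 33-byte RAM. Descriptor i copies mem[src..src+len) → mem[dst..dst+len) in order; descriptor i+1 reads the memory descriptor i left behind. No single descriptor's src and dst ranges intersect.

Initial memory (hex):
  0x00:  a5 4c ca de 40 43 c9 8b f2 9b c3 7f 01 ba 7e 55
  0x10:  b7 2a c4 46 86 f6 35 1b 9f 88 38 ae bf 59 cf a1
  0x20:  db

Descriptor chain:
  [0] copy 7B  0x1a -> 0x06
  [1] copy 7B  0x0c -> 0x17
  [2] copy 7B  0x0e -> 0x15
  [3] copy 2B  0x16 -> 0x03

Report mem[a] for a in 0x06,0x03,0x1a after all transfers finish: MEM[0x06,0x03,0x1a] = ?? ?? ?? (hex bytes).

  after D0: wrote 7B at 0x06 = 38aebf59cfa1db
  after D1: wrote 7B at 0x17 = dbba7e55b72ac4
  after D2: wrote 7B at 0x15 = 7e55b72ac44686
  after D3: wrote 2B at 0x03 = 55b7
query mem[0x06]=0x38, mem[0x03]=0x55, mem[0x1a]=0x46

MEM[0x06,0x03,0x1a] = 38 55 46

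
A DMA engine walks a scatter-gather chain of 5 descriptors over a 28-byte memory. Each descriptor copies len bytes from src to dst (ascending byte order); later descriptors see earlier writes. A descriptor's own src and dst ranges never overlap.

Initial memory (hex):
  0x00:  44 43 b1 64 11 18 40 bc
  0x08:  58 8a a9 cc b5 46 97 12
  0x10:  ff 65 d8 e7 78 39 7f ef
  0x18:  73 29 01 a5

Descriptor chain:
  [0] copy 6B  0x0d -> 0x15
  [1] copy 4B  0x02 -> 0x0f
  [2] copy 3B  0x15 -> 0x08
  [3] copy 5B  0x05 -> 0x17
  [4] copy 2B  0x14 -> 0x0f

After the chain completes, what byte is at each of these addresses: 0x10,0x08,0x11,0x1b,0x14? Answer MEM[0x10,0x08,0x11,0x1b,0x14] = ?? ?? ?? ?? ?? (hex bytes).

MEM[0x10,0x08,0x11,0x1b,0x14] = 46 46 11 97 78

  after D0: wrote 6B at 0x15 = 469712ff65d8
  after D1: wrote 4B at 0x0f = b1641118
  after D2: wrote 3B at 0x08 = 469712
  after D3: wrote 5B at 0x17 = 1840bc4697
  after D4: wrote 2B at 0x0f = 7846
query mem[0x10]=0x46, mem[0x08]=0x46, mem[0x11]=0x11, mem[0x1b]=0x97, mem[0x14]=0x78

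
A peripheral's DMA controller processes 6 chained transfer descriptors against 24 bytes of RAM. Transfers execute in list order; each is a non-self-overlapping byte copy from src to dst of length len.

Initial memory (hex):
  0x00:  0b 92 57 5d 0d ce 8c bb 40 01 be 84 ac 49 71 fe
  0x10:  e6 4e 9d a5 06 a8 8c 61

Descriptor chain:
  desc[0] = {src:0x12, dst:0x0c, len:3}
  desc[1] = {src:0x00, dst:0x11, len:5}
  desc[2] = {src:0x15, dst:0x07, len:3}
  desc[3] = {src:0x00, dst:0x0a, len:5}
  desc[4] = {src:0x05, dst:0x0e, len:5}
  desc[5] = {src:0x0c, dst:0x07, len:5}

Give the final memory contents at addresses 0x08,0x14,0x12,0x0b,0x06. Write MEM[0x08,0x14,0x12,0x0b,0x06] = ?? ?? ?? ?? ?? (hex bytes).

[0] 0x12->0x0c len=3 : 9d a5 06
[1] 0x00->0x11 len=5 : 0b 92 57 5d 0d
[2] 0x15->0x07 len=3 : 0d 8c 61
[3] 0x00->0x0a len=5 : 0b 92 57 5d 0d
[4] 0x05->0x0e len=5 : ce 8c 0d 8c 61
[5] 0x0c->0x07 len=5 : 57 5d ce 8c 0d
query mem[0x08]=0x5d, mem[0x14]=0x5d, mem[0x12]=0x61, mem[0x0b]=0x0d, mem[0x06]=0x8c

MEM[0x08,0x14,0x12,0x0b,0x06] = 5d 5d 61 0d 8c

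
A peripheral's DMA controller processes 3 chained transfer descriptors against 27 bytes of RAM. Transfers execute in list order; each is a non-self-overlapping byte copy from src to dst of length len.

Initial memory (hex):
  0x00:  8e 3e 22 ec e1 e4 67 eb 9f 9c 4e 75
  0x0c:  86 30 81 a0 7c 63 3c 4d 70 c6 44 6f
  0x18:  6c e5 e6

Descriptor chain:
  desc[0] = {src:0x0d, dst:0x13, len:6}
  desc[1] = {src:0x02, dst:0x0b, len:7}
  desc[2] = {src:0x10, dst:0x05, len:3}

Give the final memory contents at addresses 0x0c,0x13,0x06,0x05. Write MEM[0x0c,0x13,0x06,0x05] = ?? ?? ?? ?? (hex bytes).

  after D0: wrote 6B at 0x13 = 3081a07c633c
  after D1: wrote 7B at 0x0b = 22ece1e467eb9f
  after D2: wrote 3B at 0x05 = eb9f3c
query mem[0x0c]=0xec, mem[0x13]=0x30, mem[0x06]=0x9f, mem[0x05]=0xeb

MEM[0x0c,0x13,0x06,0x05] = ec 30 9f eb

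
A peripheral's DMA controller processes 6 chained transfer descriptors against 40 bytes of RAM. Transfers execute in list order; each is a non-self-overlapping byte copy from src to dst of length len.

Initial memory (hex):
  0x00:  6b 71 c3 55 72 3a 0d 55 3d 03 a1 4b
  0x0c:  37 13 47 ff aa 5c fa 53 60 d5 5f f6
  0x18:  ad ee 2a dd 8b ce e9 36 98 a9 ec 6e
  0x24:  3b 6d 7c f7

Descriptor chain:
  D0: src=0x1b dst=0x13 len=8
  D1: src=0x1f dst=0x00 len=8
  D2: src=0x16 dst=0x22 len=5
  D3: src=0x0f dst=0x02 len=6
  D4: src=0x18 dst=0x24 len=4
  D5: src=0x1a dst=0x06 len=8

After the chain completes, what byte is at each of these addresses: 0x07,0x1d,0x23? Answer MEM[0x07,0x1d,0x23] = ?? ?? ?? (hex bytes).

#0 dst[0x13+8] := {0xdd,0x8b,0xce,0xe9,0x36,0x98,0xa9,0xec}
#1 dst[0x00+8] := {0x36,0x98,0xa9,0xec,0x6e,0x3b,0x6d,0x7c}
#2 dst[0x22+5] := {0xe9,0x36,0x98,0xa9,0xec}
#3 dst[0x02+6] := {0xff,0xaa,0x5c,0xfa,0xdd,0x8b}
#4 dst[0x24+4] := {0x98,0xa9,0xec,0xdd}
#5 dst[0x06+8] := {0xec,0xdd,0x8b,0xce,0xe9,0x36,0x98,0xa9}
query mem[0x07]=0xdd, mem[0x1d]=0xce, mem[0x23]=0x36

MEM[0x07,0x1d,0x23] = dd ce 36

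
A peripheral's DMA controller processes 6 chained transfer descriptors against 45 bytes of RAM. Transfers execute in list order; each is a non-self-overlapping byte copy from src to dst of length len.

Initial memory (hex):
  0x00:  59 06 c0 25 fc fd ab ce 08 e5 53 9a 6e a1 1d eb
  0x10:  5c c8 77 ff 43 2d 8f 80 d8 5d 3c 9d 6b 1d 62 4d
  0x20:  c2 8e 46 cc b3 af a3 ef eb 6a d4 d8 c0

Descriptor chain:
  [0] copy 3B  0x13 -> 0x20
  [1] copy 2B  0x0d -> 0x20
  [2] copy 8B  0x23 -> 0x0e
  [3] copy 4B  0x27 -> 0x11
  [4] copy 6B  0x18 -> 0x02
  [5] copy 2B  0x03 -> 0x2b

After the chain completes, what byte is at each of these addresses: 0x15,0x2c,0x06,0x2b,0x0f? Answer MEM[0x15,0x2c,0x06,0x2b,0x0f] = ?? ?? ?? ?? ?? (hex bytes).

  after D0: wrote 3B at 0x20 = ff432d
  after D1: wrote 2B at 0x20 = a11d
  after D2: wrote 8B at 0x0e = ccb3afa3efeb6ad4
  after D3: wrote 4B at 0x11 = efeb6ad4
  after D4: wrote 6B at 0x02 = d85d3c9d6b1d
  after D5: wrote 2B at 0x2b = 5d3c
query mem[0x15]=0xd4, mem[0x2c]=0x3c, mem[0x06]=0x6b, mem[0x2b]=0x5d, mem[0x0f]=0xb3

MEM[0x15,0x2c,0x06,0x2b,0x0f] = d4 3c 6b 5d b3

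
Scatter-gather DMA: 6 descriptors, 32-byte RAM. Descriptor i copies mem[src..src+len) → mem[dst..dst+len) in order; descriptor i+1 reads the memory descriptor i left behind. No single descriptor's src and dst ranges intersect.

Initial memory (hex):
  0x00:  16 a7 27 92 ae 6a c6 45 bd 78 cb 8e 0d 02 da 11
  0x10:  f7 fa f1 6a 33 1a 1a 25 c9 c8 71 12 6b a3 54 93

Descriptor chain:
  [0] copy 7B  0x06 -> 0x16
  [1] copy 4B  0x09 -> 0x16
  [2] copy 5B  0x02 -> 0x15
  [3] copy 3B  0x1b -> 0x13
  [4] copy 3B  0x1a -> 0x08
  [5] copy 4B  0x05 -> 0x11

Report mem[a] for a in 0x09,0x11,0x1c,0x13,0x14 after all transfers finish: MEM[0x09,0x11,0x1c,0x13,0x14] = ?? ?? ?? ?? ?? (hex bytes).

MEM[0x09,0x11,0x1c,0x13,0x14] = 8e 6a 0d 45 cb

[0] 0x06->0x16 len=7 : c6 45 bd 78 cb 8e 0d
[1] 0x09->0x16 len=4 : 78 cb 8e 0d
[2] 0x02->0x15 len=5 : 27 92 ae 6a c6
[3] 0x1b->0x13 len=3 : 8e 0d a3
[4] 0x1a->0x08 len=3 : cb 8e 0d
[5] 0x05->0x11 len=4 : 6a c6 45 cb
query mem[0x09]=0x8e, mem[0x11]=0x6a, mem[0x1c]=0x0d, mem[0x13]=0x45, mem[0x14]=0xcb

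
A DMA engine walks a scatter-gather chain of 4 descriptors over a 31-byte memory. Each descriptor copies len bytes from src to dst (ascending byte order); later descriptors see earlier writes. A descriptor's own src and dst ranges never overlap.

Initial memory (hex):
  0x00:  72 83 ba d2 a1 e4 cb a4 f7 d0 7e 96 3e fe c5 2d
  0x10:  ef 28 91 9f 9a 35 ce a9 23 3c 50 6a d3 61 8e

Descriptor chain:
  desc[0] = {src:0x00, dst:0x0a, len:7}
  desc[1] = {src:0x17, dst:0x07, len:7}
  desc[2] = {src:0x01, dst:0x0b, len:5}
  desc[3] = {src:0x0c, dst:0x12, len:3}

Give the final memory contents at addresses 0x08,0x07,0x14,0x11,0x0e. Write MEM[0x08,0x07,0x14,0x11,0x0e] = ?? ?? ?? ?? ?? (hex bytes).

  after D0: wrote 7B at 0x0a = 7283bad2a1e4cb
  after D1: wrote 7B at 0x07 = a9233c506ad361
  after D2: wrote 5B at 0x0b = 83bad2a1e4
  after D3: wrote 3B at 0x12 = bad2a1
query mem[0x08]=0x23, mem[0x07]=0xa9, mem[0x14]=0xa1, mem[0x11]=0x28, mem[0x0e]=0xa1

MEM[0x08,0x07,0x14,0x11,0x0e] = 23 a9 a1 28 a1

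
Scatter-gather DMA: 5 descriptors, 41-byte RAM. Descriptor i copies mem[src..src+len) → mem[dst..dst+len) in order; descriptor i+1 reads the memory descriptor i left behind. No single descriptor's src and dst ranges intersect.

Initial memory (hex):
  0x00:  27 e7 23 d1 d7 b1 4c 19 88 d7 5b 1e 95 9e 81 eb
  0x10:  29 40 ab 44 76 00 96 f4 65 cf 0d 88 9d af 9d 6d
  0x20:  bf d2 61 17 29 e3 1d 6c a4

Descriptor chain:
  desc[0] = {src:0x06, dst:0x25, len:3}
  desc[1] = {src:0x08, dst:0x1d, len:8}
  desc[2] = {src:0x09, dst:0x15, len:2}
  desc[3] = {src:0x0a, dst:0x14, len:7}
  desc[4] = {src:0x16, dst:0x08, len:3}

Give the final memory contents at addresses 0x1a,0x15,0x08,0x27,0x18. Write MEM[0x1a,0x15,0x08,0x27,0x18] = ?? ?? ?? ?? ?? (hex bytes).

  after D0: wrote 3B at 0x25 = 4c1988
  after D1: wrote 8B at 0x1d = 88d75b1e959e81eb
  after D2: wrote 2B at 0x15 = d75b
  after D3: wrote 7B at 0x14 = 5b1e959e81eb29
  after D4: wrote 3B at 0x08 = 959e81
query mem[0x1a]=0x29, mem[0x15]=0x1e, mem[0x08]=0x95, mem[0x27]=0x88, mem[0x18]=0x81

MEM[0x1a,0x15,0x08,0x27,0x18] = 29 1e 95 88 81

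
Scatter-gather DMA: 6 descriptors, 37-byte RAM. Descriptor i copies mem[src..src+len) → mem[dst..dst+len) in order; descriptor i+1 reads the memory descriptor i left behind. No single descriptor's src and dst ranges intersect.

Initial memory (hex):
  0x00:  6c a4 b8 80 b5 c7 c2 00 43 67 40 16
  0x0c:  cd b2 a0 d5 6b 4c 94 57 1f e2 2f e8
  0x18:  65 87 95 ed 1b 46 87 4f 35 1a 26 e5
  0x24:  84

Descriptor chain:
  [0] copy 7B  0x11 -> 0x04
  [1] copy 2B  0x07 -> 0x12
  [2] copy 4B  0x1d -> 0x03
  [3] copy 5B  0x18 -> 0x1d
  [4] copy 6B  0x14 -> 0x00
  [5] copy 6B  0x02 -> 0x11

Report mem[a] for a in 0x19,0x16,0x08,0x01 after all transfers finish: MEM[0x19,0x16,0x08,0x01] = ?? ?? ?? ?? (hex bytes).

MEM[0x19,0x16,0x08,0x01] = 87 1f e2 e2

  after D0: wrote 7B at 0x04 = 4c94571fe22fe8
  after D1: wrote 2B at 0x12 = 1fe2
  after D2: wrote 4B at 0x03 = 46874f35
  after D3: wrote 5B at 0x1d = 658795ed1b
  after D4: wrote 6B at 0x00 = 1fe22fe86587
  after D5: wrote 6B at 0x11 = 2fe86587351f
query mem[0x19]=0x87, mem[0x16]=0x1f, mem[0x08]=0xe2, mem[0x01]=0xe2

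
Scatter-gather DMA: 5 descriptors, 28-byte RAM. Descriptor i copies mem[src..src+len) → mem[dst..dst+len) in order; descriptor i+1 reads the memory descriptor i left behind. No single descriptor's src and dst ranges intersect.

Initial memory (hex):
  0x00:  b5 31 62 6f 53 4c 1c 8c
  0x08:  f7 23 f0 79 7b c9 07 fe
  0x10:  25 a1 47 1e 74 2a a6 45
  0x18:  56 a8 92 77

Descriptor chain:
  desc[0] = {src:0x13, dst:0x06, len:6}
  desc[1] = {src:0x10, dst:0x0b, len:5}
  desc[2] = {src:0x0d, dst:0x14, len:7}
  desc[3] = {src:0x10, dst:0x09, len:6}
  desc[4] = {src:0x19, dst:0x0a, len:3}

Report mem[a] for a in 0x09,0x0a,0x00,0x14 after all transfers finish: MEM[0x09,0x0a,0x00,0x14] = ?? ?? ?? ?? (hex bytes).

D0: mem[0x06..0x0b] <- [1e 74 2a a6 45 56]
D1: mem[0x0b..0x0f] <- [25 a1 47 1e 74]
D2: mem[0x14..0x1a] <- [47 1e 74 25 a1 47 1e]
D3: mem[0x09..0x0e] <- [25 a1 47 1e 47 1e]
D4: mem[0x0a..0x0c] <- [47 1e 77]
query mem[0x09]=0x25, mem[0x0a]=0x47, mem[0x00]=0xb5, mem[0x14]=0x47

MEM[0x09,0x0a,0x00,0x14] = 25 47 b5 47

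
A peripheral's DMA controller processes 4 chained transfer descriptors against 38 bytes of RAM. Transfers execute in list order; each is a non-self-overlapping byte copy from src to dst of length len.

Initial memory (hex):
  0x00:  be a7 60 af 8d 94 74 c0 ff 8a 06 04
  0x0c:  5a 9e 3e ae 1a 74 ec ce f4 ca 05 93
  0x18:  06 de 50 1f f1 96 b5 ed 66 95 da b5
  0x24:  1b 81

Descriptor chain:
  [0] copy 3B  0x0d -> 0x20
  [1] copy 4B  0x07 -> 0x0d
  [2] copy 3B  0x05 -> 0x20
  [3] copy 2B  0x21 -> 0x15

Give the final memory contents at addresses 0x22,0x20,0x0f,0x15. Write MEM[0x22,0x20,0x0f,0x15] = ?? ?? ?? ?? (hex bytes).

  after D0: wrote 3B at 0x20 = 9e3eae
  after D1: wrote 4B at 0x0d = c0ff8a06
  after D2: wrote 3B at 0x20 = 9474c0
  after D3: wrote 2B at 0x15 = 74c0
query mem[0x22]=0xc0, mem[0x20]=0x94, mem[0x0f]=0x8a, mem[0x15]=0x74

MEM[0x22,0x20,0x0f,0x15] = c0 94 8a 74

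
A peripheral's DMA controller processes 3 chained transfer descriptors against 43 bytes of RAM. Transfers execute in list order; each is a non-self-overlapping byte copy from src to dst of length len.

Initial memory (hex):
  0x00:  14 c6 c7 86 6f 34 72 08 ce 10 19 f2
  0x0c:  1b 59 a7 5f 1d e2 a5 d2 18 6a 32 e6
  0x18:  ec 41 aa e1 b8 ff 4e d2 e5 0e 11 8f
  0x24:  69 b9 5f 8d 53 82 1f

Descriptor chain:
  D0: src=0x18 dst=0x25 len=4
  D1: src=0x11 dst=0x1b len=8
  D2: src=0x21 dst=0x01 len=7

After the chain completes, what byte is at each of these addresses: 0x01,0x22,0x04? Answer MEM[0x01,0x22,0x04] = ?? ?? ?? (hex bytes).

MEM[0x01,0x22,0x04] = e6 ec 69

[0] 0x18->0x25 len=4 : ec 41 aa e1
[1] 0x11->0x1b len=8 : e2 a5 d2 18 6a 32 e6 ec
[2] 0x21->0x01 len=7 : e6 ec 8f 69 ec 41 aa
query mem[0x01]=0xe6, mem[0x22]=0xec, mem[0x04]=0x69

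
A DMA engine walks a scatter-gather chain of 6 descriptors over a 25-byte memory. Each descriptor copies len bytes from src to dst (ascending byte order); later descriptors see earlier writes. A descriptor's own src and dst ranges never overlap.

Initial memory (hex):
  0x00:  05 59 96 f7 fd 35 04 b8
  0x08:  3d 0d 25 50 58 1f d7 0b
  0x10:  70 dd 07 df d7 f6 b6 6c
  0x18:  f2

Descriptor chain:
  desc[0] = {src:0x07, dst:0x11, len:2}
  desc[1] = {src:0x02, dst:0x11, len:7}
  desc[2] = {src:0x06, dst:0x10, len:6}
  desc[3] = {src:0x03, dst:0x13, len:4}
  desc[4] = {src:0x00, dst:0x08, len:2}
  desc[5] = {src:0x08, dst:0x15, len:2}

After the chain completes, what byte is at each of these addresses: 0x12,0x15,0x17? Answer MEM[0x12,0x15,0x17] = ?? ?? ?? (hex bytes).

MEM[0x12,0x15,0x17] = 3d 05 3d

#0 dst[0x11+2] := {0xb8,0x3d}
#1 dst[0x11+7] := {0x96,0xf7,0xfd,0x35,0x04,0xb8,0x3d}
#2 dst[0x10+6] := {0x04,0xb8,0x3d,0x0d,0x25,0x50}
#3 dst[0x13+4] := {0xf7,0xfd,0x35,0x04}
#4 dst[0x08+2] := {0x05,0x59}
#5 dst[0x15+2] := {0x05,0x59}
query mem[0x12]=0x3d, mem[0x15]=0x05, mem[0x17]=0x3d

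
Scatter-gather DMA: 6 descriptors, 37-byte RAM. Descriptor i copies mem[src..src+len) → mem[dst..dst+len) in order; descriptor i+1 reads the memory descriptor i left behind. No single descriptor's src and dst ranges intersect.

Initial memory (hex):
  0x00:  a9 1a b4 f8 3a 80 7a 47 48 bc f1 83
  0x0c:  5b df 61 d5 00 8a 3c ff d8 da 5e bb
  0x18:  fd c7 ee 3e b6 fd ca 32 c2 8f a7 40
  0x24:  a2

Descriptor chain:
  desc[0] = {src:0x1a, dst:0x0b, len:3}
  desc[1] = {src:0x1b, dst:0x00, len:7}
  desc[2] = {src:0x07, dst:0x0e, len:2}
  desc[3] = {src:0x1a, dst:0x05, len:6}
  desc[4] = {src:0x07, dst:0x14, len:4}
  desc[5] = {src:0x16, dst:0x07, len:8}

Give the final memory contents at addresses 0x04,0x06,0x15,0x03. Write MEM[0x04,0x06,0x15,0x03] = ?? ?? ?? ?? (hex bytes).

MEM[0x04,0x06,0x15,0x03] = 32 3e fd ca

D0: mem[0x0b..0x0d] <- [ee 3e b6]
D1: mem[0x00..0x06] <- [3e b6 fd ca 32 c2 8f]
D2: mem[0x0e..0x0f] <- [47 48]
D3: mem[0x05..0x0a] <- [ee 3e b6 fd ca 32]
D4: mem[0x14..0x17] <- [b6 fd ca 32]
D5: mem[0x07..0x0e] <- [ca 32 fd c7 ee 3e b6 fd]
query mem[0x04]=0x32, mem[0x06]=0x3e, mem[0x15]=0xfd, mem[0x03]=0xca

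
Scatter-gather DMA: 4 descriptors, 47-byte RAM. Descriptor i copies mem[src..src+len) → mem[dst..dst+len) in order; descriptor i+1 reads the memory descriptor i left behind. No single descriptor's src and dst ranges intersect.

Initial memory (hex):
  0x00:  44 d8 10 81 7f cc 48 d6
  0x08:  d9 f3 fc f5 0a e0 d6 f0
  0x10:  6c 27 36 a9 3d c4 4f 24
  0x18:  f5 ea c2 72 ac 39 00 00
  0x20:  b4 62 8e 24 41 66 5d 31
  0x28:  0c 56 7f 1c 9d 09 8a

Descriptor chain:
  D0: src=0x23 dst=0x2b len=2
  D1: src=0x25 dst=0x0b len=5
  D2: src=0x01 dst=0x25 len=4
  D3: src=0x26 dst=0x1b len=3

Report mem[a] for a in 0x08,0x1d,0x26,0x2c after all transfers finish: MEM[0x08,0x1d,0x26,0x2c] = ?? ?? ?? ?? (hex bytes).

MEM[0x08,0x1d,0x26,0x2c] = d9 7f 10 41

D0: mem[0x2b..0x2c] <- [24 41]
D1: mem[0x0b..0x0f] <- [66 5d 31 0c 56]
D2: mem[0x25..0x28] <- [d8 10 81 7f]
D3: mem[0x1b..0x1d] <- [10 81 7f]
query mem[0x08]=0xd9, mem[0x1d]=0x7f, mem[0x26]=0x10, mem[0x2c]=0x41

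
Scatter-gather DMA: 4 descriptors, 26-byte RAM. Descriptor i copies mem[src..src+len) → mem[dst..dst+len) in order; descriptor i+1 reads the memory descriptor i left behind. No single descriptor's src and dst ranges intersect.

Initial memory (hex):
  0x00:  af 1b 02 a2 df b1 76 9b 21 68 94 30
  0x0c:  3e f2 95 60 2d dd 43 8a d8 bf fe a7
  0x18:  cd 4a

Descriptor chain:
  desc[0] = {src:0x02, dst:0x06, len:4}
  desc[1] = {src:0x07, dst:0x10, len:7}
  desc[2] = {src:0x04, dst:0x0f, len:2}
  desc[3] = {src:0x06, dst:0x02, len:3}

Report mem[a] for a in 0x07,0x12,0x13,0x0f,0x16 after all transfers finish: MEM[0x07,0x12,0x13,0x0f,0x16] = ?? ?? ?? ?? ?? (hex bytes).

MEM[0x07,0x12,0x13,0x0f,0x16] = a2 b1 94 df f2

D0: mem[0x06..0x09] <- [02 a2 df b1]
D1: mem[0x10..0x16] <- [a2 df b1 94 30 3e f2]
D2: mem[0x0f..0x10] <- [df b1]
D3: mem[0x02..0x04] <- [02 a2 df]
query mem[0x07]=0xa2, mem[0x12]=0xb1, mem[0x13]=0x94, mem[0x0f]=0xdf, mem[0x16]=0xf2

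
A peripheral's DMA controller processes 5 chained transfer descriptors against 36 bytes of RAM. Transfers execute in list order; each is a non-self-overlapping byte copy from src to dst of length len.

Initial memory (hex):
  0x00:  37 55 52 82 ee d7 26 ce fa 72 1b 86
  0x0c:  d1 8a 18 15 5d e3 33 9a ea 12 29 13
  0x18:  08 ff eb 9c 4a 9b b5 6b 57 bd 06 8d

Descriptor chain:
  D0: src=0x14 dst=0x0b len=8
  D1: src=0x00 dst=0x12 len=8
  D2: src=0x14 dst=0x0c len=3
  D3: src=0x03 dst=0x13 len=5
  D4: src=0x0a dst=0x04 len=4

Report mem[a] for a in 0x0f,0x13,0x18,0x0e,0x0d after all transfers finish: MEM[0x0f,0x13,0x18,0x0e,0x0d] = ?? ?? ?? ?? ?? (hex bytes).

MEM[0x0f,0x13,0x18,0x0e,0x0d] = 08 82 26 ee 82

D0: mem[0x0b..0x12] <- [ea 12 29 13 08 ff eb 9c]
D1: mem[0x12..0x19] <- [37 55 52 82 ee d7 26 ce]
D2: mem[0x0c..0x0e] <- [52 82 ee]
D3: mem[0x13..0x17] <- [82 ee d7 26 ce]
D4: mem[0x04..0x07] <- [1b ea 52 82]
query mem[0x0f]=0x08, mem[0x13]=0x82, mem[0x18]=0x26, mem[0x0e]=0xee, mem[0x0d]=0x82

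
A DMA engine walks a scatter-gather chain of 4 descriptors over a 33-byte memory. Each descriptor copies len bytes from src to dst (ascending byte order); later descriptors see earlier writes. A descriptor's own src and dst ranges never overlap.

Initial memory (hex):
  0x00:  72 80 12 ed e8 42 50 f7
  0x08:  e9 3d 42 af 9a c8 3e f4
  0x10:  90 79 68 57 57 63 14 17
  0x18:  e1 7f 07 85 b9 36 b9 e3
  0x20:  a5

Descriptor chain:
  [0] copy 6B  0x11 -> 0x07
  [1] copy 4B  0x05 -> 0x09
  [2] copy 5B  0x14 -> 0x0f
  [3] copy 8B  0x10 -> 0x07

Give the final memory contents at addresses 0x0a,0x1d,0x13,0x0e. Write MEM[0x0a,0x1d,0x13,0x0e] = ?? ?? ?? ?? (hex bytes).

MEM[0x0a,0x1d,0x13,0x0e] = e1 36 e1 17

D0: mem[0x07..0x0c] <- [79 68 57 57 63 14]
D1: mem[0x09..0x0c] <- [42 50 79 68]
D2: mem[0x0f..0x13] <- [57 63 14 17 e1]
D3: mem[0x07..0x0e] <- [63 14 17 e1 57 63 14 17]
query mem[0x0a]=0xe1, mem[0x1d]=0x36, mem[0x13]=0xe1, mem[0x0e]=0x17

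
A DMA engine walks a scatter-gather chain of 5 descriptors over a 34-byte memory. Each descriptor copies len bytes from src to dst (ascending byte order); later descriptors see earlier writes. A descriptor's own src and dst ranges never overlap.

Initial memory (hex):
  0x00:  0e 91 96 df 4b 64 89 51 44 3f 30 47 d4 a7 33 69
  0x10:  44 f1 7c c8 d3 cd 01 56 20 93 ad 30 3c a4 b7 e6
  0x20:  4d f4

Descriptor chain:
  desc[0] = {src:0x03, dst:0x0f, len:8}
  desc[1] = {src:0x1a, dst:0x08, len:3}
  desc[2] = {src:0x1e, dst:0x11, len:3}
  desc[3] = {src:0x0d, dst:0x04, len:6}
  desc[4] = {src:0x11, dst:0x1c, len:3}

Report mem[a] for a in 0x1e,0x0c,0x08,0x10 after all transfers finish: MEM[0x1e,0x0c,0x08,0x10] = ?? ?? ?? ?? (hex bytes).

MEM[0x1e,0x0c,0x08,0x10] = 4d d4 b7 4b

  after D0: wrote 8B at 0x0f = df4b648951443f30
  after D1: wrote 3B at 0x08 = ad303c
  after D2: wrote 3B at 0x11 = b7e64d
  after D3: wrote 6B at 0x04 = a733df4bb7e6
  after D4: wrote 3B at 0x1c = b7e64d
query mem[0x1e]=0x4d, mem[0x0c]=0xd4, mem[0x08]=0xb7, mem[0x10]=0x4b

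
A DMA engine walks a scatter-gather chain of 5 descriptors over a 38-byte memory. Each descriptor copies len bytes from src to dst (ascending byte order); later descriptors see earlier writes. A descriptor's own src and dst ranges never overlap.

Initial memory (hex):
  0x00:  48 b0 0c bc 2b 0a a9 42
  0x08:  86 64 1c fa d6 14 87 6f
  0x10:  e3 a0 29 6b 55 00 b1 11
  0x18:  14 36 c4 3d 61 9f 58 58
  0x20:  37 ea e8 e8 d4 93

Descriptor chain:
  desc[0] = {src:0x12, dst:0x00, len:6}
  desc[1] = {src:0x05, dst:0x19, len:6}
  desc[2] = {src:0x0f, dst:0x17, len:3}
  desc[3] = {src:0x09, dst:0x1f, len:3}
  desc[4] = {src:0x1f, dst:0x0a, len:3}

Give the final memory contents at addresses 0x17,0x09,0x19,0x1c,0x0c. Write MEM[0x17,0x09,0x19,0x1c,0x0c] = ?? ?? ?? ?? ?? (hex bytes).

[0] 0x12->0x00 len=6 : 29 6b 55 00 b1 11
[1] 0x05->0x19 len=6 : 11 a9 42 86 64 1c
[2] 0x0f->0x17 len=3 : 6f e3 a0
[3] 0x09->0x1f len=3 : 64 1c fa
[4] 0x1f->0x0a len=3 : 64 1c fa
query mem[0x17]=0x6f, mem[0x09]=0x64, mem[0x19]=0xa0, mem[0x1c]=0x86, mem[0x0c]=0xfa

MEM[0x17,0x09,0x19,0x1c,0x0c] = 6f 64 a0 86 fa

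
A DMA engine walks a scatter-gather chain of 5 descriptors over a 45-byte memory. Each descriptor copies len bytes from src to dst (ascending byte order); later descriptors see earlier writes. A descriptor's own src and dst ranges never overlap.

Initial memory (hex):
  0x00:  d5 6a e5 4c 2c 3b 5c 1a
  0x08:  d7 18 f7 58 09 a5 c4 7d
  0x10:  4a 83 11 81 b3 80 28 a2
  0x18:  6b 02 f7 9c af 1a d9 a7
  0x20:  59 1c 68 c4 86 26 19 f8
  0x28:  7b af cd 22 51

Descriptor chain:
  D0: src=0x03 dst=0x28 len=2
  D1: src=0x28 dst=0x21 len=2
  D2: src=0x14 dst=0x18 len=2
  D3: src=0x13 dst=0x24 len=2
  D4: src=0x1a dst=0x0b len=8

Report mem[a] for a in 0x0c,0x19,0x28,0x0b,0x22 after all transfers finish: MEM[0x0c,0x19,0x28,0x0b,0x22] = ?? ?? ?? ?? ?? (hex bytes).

  after D0: wrote 2B at 0x28 = 4c2c
  after D1: wrote 2B at 0x21 = 4c2c
  after D2: wrote 2B at 0x18 = b380
  after D3: wrote 2B at 0x24 = 81b3
  after D4: wrote 8B at 0x0b = f79caf1ad9a7594c
query mem[0x0c]=0x9c, mem[0x19]=0x80, mem[0x28]=0x4c, mem[0x0b]=0xf7, mem[0x22]=0x2c

MEM[0x0c,0x19,0x28,0x0b,0x22] = 9c 80 4c f7 2c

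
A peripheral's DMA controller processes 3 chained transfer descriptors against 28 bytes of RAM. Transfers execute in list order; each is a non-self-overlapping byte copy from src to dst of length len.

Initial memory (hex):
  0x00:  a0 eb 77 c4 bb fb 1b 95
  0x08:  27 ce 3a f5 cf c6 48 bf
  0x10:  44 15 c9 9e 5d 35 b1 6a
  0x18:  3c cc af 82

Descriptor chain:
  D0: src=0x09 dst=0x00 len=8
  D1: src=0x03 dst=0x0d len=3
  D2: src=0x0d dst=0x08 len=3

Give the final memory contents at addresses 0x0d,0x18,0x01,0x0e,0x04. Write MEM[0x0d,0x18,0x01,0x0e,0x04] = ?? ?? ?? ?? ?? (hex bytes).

  after D0: wrote 8B at 0x00 = ce3af5cfc648bf44
  after D1: wrote 3B at 0x0d = cfc648
  after D2: wrote 3B at 0x08 = cfc648
query mem[0x0d]=0xcf, mem[0x18]=0x3c, mem[0x01]=0x3a, mem[0x0e]=0xc6, mem[0x04]=0xc6

MEM[0x0d,0x18,0x01,0x0e,0x04] = cf 3c 3a c6 c6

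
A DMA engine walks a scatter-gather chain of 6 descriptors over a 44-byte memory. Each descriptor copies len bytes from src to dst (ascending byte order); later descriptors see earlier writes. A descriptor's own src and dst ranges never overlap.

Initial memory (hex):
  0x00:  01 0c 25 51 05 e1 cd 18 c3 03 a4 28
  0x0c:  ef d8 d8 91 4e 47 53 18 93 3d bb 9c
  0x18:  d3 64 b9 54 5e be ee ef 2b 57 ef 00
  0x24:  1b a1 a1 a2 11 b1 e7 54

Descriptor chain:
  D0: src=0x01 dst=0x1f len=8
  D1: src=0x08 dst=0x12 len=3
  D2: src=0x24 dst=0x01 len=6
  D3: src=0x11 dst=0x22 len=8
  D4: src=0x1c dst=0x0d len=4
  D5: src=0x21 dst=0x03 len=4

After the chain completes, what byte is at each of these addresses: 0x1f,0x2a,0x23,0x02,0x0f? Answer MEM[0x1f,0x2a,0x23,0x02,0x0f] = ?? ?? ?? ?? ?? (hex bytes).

  after D0: wrote 8B at 0x1f = 0c255105e1cd18c3
  after D1: wrote 3B at 0x12 = c303a4
  after D2: wrote 6B at 0x01 = cd18c3a211b1
  after D3: wrote 8B at 0x22 = 47c303a43dbb9cd3
  after D4: wrote 4B at 0x0d = 5ebeee0c
  after D5: wrote 4B at 0x03 = 5147c303
query mem[0x1f]=0x0c, mem[0x2a]=0xe7, mem[0x23]=0xc3, mem[0x02]=0x18, mem[0x0f]=0xee

MEM[0x1f,0x2a,0x23,0x02,0x0f] = 0c e7 c3 18 ee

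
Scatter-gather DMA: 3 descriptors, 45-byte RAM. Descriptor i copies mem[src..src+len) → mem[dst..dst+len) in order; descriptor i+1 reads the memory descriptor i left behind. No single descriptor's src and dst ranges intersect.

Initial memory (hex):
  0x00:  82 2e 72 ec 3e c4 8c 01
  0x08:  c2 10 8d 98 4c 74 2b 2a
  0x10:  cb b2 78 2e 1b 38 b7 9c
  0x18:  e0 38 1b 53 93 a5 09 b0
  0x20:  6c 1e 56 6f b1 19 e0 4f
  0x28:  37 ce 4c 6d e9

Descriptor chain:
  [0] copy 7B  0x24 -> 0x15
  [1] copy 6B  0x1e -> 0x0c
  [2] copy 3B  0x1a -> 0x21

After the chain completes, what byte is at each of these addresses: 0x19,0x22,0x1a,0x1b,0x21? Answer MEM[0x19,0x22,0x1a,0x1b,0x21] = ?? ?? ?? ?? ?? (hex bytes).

MEM[0x19,0x22,0x1a,0x1b,0x21] = 37 4c ce 4c ce

D0: mem[0x15..0x1b] <- [b1 19 e0 4f 37 ce 4c]
D1: mem[0x0c..0x11] <- [09 b0 6c 1e 56 6f]
D2: mem[0x21..0x23] <- [ce 4c 93]
query mem[0x19]=0x37, mem[0x22]=0x4c, mem[0x1a]=0xce, mem[0x1b]=0x4c, mem[0x21]=0xce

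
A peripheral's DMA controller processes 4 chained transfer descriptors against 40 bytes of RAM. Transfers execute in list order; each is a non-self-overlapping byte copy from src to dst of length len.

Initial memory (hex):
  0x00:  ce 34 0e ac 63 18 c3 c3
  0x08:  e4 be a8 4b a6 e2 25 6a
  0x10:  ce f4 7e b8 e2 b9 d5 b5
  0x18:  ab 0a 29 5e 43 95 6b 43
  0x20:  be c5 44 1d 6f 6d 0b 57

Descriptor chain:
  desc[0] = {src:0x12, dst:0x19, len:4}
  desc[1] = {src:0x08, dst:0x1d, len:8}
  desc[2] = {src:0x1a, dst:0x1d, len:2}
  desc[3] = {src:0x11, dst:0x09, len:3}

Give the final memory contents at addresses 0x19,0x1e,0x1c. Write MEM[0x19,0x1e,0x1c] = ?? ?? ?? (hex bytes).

MEM[0x19,0x1e,0x1c] = 7e e2 b9

#0 dst[0x19+4] := {0x7e,0xb8,0xe2,0xb9}
#1 dst[0x1d+8] := {0xe4,0xbe,0xa8,0x4b,0xa6,0xe2,0x25,0x6a}
#2 dst[0x1d+2] := {0xb8,0xe2}
#3 dst[0x09+3] := {0xf4,0x7e,0xb8}
query mem[0x19]=0x7e, mem[0x1e]=0xe2, mem[0x1c]=0xb9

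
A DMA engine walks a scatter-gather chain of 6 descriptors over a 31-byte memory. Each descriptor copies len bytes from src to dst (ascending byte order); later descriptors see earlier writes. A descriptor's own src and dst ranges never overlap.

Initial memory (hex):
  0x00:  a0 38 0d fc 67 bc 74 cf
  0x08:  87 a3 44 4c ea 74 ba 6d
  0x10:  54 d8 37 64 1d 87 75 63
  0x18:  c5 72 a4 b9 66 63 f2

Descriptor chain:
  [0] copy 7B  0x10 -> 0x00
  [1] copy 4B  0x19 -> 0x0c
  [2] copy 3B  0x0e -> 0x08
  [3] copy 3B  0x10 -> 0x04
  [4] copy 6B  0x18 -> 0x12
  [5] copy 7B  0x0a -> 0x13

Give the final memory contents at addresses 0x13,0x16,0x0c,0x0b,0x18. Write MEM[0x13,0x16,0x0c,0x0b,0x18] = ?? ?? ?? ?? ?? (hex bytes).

[0] 0x10->0x00 len=7 : 54 d8 37 64 1d 87 75
[1] 0x19->0x0c len=4 : 72 a4 b9 66
[2] 0x0e->0x08 len=3 : b9 66 54
[3] 0x10->0x04 len=3 : 54 d8 37
[4] 0x18->0x12 len=6 : c5 72 a4 b9 66 63
[5] 0x0a->0x13 len=7 : 54 4c 72 a4 b9 66 54
query mem[0x13]=0x54, mem[0x16]=0xa4, mem[0x0c]=0x72, mem[0x0b]=0x4c, mem[0x18]=0x66

MEM[0x13,0x16,0x0c,0x0b,0x18] = 54 a4 72 4c 66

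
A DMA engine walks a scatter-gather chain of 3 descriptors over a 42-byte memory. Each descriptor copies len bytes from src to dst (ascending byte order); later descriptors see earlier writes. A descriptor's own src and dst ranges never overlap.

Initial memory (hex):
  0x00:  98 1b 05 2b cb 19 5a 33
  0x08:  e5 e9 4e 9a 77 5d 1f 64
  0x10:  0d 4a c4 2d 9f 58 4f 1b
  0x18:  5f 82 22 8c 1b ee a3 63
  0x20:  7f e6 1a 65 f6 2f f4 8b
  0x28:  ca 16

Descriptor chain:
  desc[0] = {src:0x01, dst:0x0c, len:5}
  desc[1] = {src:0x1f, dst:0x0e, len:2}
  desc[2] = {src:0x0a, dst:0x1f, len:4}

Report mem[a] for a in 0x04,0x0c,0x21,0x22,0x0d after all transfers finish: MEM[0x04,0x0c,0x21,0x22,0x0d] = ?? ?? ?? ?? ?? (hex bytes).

MEM[0x04,0x0c,0x21,0x22,0x0d] = cb 1b 1b 05 05

#0 dst[0x0c+5] := {0x1b,0x05,0x2b,0xcb,0x19}
#1 dst[0x0e+2] := {0x63,0x7f}
#2 dst[0x1f+4] := {0x4e,0x9a,0x1b,0x05}
query mem[0x04]=0xcb, mem[0x0c]=0x1b, mem[0x21]=0x1b, mem[0x22]=0x05, mem[0x0d]=0x05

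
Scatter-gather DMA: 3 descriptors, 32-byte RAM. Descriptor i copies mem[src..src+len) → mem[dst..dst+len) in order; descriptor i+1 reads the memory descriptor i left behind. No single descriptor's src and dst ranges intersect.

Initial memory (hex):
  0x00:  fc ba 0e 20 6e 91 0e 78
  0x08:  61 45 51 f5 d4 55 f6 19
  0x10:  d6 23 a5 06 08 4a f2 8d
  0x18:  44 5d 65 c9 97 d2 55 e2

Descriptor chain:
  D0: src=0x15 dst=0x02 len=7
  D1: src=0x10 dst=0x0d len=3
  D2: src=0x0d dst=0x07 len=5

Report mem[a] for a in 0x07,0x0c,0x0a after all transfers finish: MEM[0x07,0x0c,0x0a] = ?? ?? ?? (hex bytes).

MEM[0x07,0x0c,0x0a] = d6 d4 d6

[0] 0x15->0x02 len=7 : 4a f2 8d 44 5d 65 c9
[1] 0x10->0x0d len=3 : d6 23 a5
[2] 0x0d->0x07 len=5 : d6 23 a5 d6 23
query mem[0x07]=0xd6, mem[0x0c]=0xd4, mem[0x0a]=0xd6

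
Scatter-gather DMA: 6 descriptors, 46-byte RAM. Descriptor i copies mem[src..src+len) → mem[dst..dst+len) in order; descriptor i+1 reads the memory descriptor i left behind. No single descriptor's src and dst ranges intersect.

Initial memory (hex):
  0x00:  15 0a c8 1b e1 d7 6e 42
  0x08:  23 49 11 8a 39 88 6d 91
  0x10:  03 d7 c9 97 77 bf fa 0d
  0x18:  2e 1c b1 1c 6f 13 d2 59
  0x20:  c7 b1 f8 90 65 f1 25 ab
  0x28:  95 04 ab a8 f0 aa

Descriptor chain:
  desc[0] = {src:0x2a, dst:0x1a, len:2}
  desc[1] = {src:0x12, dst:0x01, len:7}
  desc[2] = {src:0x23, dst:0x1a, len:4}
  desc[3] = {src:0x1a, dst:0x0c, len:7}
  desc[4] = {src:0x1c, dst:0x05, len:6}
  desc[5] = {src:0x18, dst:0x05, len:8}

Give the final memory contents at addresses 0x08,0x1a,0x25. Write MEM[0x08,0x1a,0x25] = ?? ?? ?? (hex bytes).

MEM[0x08,0x1a,0x25] = 65 90 f1

#0 dst[0x1a+2] := {0xab,0xa8}
#1 dst[0x01+7] := {0xc9,0x97,0x77,0xbf,0xfa,0x0d,0x2e}
#2 dst[0x1a+4] := {0x90,0x65,0xf1,0x25}
#3 dst[0x0c+7] := {0x90,0x65,0xf1,0x25,0xd2,0x59,0xc7}
#4 dst[0x05+6] := {0xf1,0x25,0xd2,0x59,0xc7,0xb1}
#5 dst[0x05+8] := {0x2e,0x1c,0x90,0x65,0xf1,0x25,0xd2,0x59}
query mem[0x08]=0x65, mem[0x1a]=0x90, mem[0x25]=0xf1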